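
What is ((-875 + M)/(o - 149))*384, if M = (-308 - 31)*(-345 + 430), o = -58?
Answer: 3800320/69 ≈ 55077.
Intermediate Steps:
M = -28815 (M = -339*85 = -28815)
((-875 + M)/(o - 149))*384 = ((-875 - 28815)/(-58 - 149))*384 = -29690/(-207)*384 = -29690*(-1/207)*384 = (29690/207)*384 = 3800320/69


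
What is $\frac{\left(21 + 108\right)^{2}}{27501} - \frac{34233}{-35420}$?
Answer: $\frac{510288651}{324695140} \approx 1.5716$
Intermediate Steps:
$\frac{\left(21 + 108\right)^{2}}{27501} - \frac{34233}{-35420} = 129^{2} \cdot \frac{1}{27501} - - \frac{34233}{35420} = 16641 \cdot \frac{1}{27501} + \frac{34233}{35420} = \frac{5547}{9167} + \frac{34233}{35420} = \frac{510288651}{324695140}$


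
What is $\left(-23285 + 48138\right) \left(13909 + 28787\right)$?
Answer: $1061123688$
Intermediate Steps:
$\left(-23285 + 48138\right) \left(13909 + 28787\right) = 24853 \cdot 42696 = 1061123688$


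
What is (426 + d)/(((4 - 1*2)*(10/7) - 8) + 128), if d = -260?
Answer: 581/430 ≈ 1.3512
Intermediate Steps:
(426 + d)/(((4 - 1*2)*(10/7) - 8) + 128) = (426 - 260)/(((4 - 1*2)*(10/7) - 8) + 128) = 166/(((4 - 2)*(10*(⅐)) - 8) + 128) = 166/((2*(10/7) - 8) + 128) = 166/((20/7 - 8) + 128) = 166/(-36/7 + 128) = 166/(860/7) = 166*(7/860) = 581/430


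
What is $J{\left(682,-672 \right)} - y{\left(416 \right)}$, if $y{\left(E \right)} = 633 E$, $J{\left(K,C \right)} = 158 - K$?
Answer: $-263852$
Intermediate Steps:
$J{\left(682,-672 \right)} - y{\left(416 \right)} = \left(158 - 682\right) - 633 \cdot 416 = \left(158 - 682\right) - 263328 = -524 - 263328 = -263852$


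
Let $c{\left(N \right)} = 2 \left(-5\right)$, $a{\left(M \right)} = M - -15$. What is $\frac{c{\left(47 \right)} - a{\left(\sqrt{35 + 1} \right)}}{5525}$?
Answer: $- \frac{31}{5525} \approx -0.0056109$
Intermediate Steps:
$a{\left(M \right)} = 15 + M$ ($a{\left(M \right)} = M + 15 = 15 + M$)
$c{\left(N \right)} = -10$
$\frac{c{\left(47 \right)} - a{\left(\sqrt{35 + 1} \right)}}{5525} = \frac{-10 - \left(15 + \sqrt{35 + 1}\right)}{5525} = \left(-10 - \left(15 + \sqrt{36}\right)\right) \frac{1}{5525} = \left(-10 - \left(15 + 6\right)\right) \frac{1}{5525} = \left(-10 - 21\right) \frac{1}{5525} = \left(-31\right) \frac{1}{5525} = - \frac{31}{5525}$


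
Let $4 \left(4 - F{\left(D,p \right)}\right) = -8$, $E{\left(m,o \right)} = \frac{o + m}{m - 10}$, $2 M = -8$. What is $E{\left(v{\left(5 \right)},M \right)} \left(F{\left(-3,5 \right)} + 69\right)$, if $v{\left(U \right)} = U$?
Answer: $-15$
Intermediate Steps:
$M = -4$ ($M = \frac{1}{2} \left(-8\right) = -4$)
$E{\left(m,o \right)} = \frac{m + o}{-10 + m}$
$F{\left(D,p \right)} = 6$ ($F{\left(D,p \right)} = 4 - -2 = 4 + 2 = 6$)
$E{\left(v{\left(5 \right)},M \right)} \left(F{\left(-3,5 \right)} + 69\right) = \frac{5 - 4}{-10 + 5} \left(6 + 69\right) = \frac{1}{-5} \cdot 1 \cdot 75 = \left(- \frac{1}{5}\right) 1 \cdot 75 = \left(- \frac{1}{5}\right) 75 = -15$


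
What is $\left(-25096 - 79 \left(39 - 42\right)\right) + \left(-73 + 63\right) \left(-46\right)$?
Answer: $-24399$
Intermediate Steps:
$\left(-25096 - 79 \left(39 - 42\right)\right) + \left(-73 + 63\right) \left(-46\right) = \left(-25096 - -237\right) - -460 = \left(-25096 + 237\right) + 460 = -24859 + 460 = -24399$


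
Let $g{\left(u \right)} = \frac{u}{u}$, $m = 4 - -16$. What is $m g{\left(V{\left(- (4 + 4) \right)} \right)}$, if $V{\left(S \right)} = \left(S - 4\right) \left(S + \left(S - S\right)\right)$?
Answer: $20$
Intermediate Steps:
$m = 20$ ($m = 4 + 16 = 20$)
$V{\left(S \right)} = S \left(-4 + S\right)$ ($V{\left(S \right)} = \left(-4 + S\right) \left(S + 0\right) = \left(-4 + S\right) S = S \left(-4 + S\right)$)
$g{\left(u \right)} = 1$
$m g{\left(V{\left(- (4 + 4) \right)} \right)} = 20 \cdot 1 = 20$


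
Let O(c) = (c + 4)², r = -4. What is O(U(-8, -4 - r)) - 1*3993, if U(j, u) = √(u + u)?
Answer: -3977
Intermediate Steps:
U(j, u) = √2*√u (U(j, u) = √(2*u) = √2*√u)
O(c) = (4 + c)²
O(U(-8, -4 - r)) - 1*3993 = (4 + √2*√(-4 - 1*(-4)))² - 1*3993 = (4 + √2*√(-4 + 4))² - 3993 = (4 + √2*√0)² - 3993 = (4 + √2*0)² - 3993 = (4 + 0)² - 3993 = 4² - 3993 = 16 - 3993 = -3977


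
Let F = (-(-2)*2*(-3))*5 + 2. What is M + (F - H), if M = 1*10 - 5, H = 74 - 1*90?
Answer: -37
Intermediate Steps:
H = -16 (H = 74 - 90 = -16)
M = 5 (M = 10 - 5 = 5)
F = -58 (F = (-2*(-2)*(-3))*5 + 2 = (4*(-3))*5 + 2 = -12*5 + 2 = -60 + 2 = -58)
M + (F - H) = 5 + (-58 - 1*(-16)) = 5 + (-58 + 16) = 5 - 42 = -37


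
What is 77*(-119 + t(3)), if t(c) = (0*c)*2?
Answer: -9163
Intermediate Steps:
t(c) = 0 (t(c) = 0*2 = 0)
77*(-119 + t(3)) = 77*(-119 + 0) = 77*(-119) = -9163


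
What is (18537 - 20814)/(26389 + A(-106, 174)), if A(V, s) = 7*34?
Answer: -2277/26627 ≈ -0.085515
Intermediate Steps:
A(V, s) = 238
(18537 - 20814)/(26389 + A(-106, 174)) = (18537 - 20814)/(26389 + 238) = -2277/26627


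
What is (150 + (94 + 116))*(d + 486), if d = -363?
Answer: 44280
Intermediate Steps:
(150 + (94 + 116))*(d + 486) = (150 + (94 + 116))*(-363 + 486) = (150 + 210)*123 = 360*123 = 44280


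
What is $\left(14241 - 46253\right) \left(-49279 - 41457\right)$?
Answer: $2904640832$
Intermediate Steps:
$\left(14241 - 46253\right) \left(-49279 - 41457\right) = \left(-32012\right) \left(-90736\right) = 2904640832$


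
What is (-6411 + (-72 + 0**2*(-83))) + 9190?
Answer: 2707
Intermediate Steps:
(-6411 + (-72 + 0**2*(-83))) + 9190 = (-6411 + (-72 + 0*(-83))) + 9190 = (-6411 + (-72 + 0)) + 9190 = (-6411 - 72) + 9190 = -6483 + 9190 = 2707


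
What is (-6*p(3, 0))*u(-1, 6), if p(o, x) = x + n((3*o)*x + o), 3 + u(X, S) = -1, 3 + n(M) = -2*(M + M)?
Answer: -360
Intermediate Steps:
n(M) = -3 - 4*M (n(M) = -3 - 2*(M + M) = -3 - 4*M)
u(X, S) = -4 (u(X, S) = -3 - 1 = -4)
p(o, x) = -3 + x - 4*o - 12*o*x (p(o, x) = x + (-3 - 4*((3*o)*x + o)) = x + (-3 - 4*(3*o*x + o)) = x + (-3 - 4*(o + 3*o*x)) = x + (-3 + (-4*o - 12*o*x)) = x + (-3 - 4*o - 12*o*x) = -3 + x - 4*o - 12*o*x)
(-6*p(3, 0))*u(-1, 6) = -6*(-3 + 0 - 4*3*(1 + 3*0))*(-4) = -6*(-3 + 0 - 4*3*(1 + 0))*(-4) = -6*(-3 + 0 - 4*3*1)*(-4) = -6*(-3 + 0 - 12)*(-4) = -6*(-15)*(-4) = 90*(-4) = -360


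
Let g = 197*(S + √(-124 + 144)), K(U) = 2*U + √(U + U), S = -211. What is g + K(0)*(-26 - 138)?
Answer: -41567 + 394*√5 ≈ -40686.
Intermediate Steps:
K(U) = 2*U + √2*√U (K(U) = 2*U + √(2*U) = 2*U + √2*√U)
g = -41567 + 394*√5 (g = 197*(-211 + √(-124 + 144)) = 197*(-211 + √20) = 197*(-211 + 2*√5) = -41567 + 394*√5 ≈ -40686.)
g + K(0)*(-26 - 138) = (-41567 + 394*√5) + (2*0 + √2*√0)*(-26 - 138) = (-41567 + 394*√5) + (0 + √2*0)*(-164) = (-41567 + 394*√5) + (0 + 0)*(-164) = (-41567 + 394*√5) + 0*(-164) = (-41567 + 394*√5) + 0 = -41567 + 394*√5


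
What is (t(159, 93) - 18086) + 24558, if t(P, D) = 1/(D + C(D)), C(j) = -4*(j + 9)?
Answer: 2038679/315 ≈ 6472.0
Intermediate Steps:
C(j) = -36 - 4*j (C(j) = -4*(9 + j) = -36 - 4*j)
t(P, D) = 1/(-36 - 3*D) (t(P, D) = 1/(D + (-36 - 4*D)) = 1/(-36 - 3*D))
(t(159, 93) - 18086) + 24558 = (-1/(36 + 3*93) - 18086) + 24558 = (-1/(36 + 279) - 18086) + 24558 = (-1/315 - 18086) + 24558 = -5697091/315 + 24558 = 2038679/315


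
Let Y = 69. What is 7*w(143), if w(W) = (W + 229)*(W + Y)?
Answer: 552048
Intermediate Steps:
w(W) = (69 + W)*(229 + W) (w(W) = (W + 229)*(W + 69) = (229 + W)*(69 + W) = (69 + W)*(229 + W))
7*w(143) = 7*(15801 + 143² + 298*143) = 7*(15801 + 20449 + 42614) = 7*78864 = 552048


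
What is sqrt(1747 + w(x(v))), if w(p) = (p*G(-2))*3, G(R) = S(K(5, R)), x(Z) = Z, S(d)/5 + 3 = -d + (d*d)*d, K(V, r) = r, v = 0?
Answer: sqrt(1747) ≈ 41.797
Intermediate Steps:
S(d) = -15 - 5*d + 5*d**3 (S(d) = -15 + 5*(-d + (d*d)*d) = -15 + 5*(-d + d**2*d) = -15 + 5*(-d + d**3) = -15 + 5*(d**3 - d) = -15 + (-5*d + 5*d**3) = -15 - 5*d + 5*d**3)
G(R) = -15 - 5*R + 5*R**3
w(p) = -135*p (w(p) = (p*(-15 - 5*(-2) + 5*(-2)**3))*3 = (p*(-15 + 10 + 5*(-8)))*3 = (p*(-15 + 10 - 40))*3 = (p*(-45))*3 = -45*p*3 = -135*p)
sqrt(1747 + w(x(v))) = sqrt(1747 - 135*0) = sqrt(1747 + 0) = sqrt(1747)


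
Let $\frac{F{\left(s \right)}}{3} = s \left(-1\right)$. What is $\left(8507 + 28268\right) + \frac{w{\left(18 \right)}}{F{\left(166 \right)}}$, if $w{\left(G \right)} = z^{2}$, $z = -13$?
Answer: $\frac{18313781}{498} \approx 36775.0$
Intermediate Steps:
$w{\left(G \right)} = 169$ ($w{\left(G \right)} = \left(-13\right)^{2} = 169$)
$F{\left(s \right)} = - 3 s$ ($F{\left(s \right)} = 3 s \left(-1\right) = 3 \left(- s\right) = - 3 s$)
$\left(8507 + 28268\right) + \frac{w{\left(18 \right)}}{F{\left(166 \right)}} = \left(8507 + 28268\right) + \frac{169}{\left(-3\right) 166} = 36775 + \frac{169}{-498} = 36775 + 169 \left(- \frac{1}{498}\right) = 36775 - \frac{169}{498} = \frac{18313781}{498}$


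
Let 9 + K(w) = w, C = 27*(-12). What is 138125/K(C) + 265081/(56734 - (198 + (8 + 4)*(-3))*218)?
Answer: -2870089277/7132194 ≈ -402.41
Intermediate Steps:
C = -324
K(w) = -9 + w
138125/K(C) + 265081/(56734 - (198 + (8 + 4)*(-3))*218) = 138125/(-9 - 324) + 265081/(56734 - (198 + (8 + 4)*(-3))*218) = 138125/(-333) + 265081/(56734 - (198 + 12*(-3))*218) = 138125*(-1/333) + 265081/(56734 - (198 - 36)*218) = -138125/333 + 265081/(56734 - 162*218) = -138125/333 + 265081/(56734 - 1*35316) = -138125/333 + 265081/(56734 - 35316) = -138125/333 + 265081/21418 = -2870089277/7132194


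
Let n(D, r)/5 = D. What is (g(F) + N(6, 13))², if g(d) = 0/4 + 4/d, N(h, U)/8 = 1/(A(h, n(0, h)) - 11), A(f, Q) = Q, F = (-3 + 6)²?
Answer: 784/9801 ≈ 0.079992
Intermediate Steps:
n(D, r) = 5*D
F = 9 (F = 3² = 9)
N(h, U) = -8/11 (N(h, U) = 8/(5*0 - 11) = 8/(0 - 11) = 8/(-11) = 8*(-1/11) = -8/11)
g(d) = 4/d (g(d) = 0*(¼) + 4/d = 0 + 4/d = 4/d)
(g(F) + N(6, 13))² = (4/9 - 8/11)² = (-28/99)² = 784/9801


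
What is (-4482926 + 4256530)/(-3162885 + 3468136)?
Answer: -226396/305251 ≈ -0.74167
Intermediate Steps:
(-4482926 + 4256530)/(-3162885 + 3468136) = -226396/305251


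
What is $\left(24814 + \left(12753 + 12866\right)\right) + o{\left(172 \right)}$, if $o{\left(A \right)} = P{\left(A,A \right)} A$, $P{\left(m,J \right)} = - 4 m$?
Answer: $-67903$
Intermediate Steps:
$o{\left(A \right)} = - 4 A^{2}$ ($o{\left(A \right)} = - 4 A A = - 4 A^{2}$)
$\left(24814 + \left(12753 + 12866\right)\right) + o{\left(172 \right)} = \left(24814 + \left(12753 + 12866\right)\right) - 4 \cdot 172^{2} = \left(24814 + 25619\right) - 118336 = 50433 - 118336 = -67903$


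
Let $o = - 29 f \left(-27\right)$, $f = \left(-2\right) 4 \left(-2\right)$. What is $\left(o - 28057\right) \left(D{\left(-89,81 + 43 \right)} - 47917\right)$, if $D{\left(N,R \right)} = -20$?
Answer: $744413673$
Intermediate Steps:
$f = 16$ ($f = \left(-8\right) \left(-2\right) = 16$)
$o = 12528$ ($o = \left(-29\right) 16 \left(-27\right) = \left(-464\right) \left(-27\right) = 12528$)
$\left(o - 28057\right) \left(D{\left(-89,81 + 43 \right)} - 47917\right) = \left(12528 - 28057\right) \left(-20 - 47917\right) = \left(-15529\right) \left(-47937\right) = 744413673$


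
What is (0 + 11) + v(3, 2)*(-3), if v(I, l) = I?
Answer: 2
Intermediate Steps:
(0 + 11) + v(3, 2)*(-3) = (0 + 11) + 3*(-3) = 11 - 9 = 2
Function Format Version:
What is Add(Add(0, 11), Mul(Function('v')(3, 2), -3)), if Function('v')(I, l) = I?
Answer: 2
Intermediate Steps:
Add(Add(0, 11), Mul(Function('v')(3, 2), -3)) = Add(Add(0, 11), Mul(3, -3)) = Add(11, -9) = 2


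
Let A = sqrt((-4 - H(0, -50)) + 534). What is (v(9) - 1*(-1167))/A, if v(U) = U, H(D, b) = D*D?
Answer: 588*sqrt(530)/265 ≈ 51.082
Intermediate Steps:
H(D, b) = D**2
A = sqrt(530) (A = sqrt((-4 - 1*0**2) + 534) = sqrt((-4 - 1*0) + 534) = sqrt((-4 + 0) + 534) = sqrt(-4 + 534) = sqrt(530) ≈ 23.022)
(v(9) - 1*(-1167))/A = (9 - 1*(-1167))/(sqrt(530)) = (9 + 1167)*(sqrt(530)/530) = 1176*(sqrt(530)/530) = 588*sqrt(530)/265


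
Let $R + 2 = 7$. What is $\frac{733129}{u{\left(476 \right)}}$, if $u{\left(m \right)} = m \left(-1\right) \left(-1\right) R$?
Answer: $\frac{733129}{2380} \approx 308.04$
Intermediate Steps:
$R = 5$ ($R = -2 + 7 = 5$)
$u{\left(m \right)} = 5 m$ ($u{\left(m \right)} = m \left(-1\right) \left(-1\right) 5 = - m \left(-1\right) 5 = m 5 = 5 m$)
$\frac{733129}{u{\left(476 \right)}} = \frac{733129}{5 \cdot 476} = \frac{733129}{2380}$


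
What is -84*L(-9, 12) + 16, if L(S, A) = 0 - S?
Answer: -740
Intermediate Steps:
L(S, A) = -S
-84*L(-9, 12) + 16 = -(-84)*(-9) + 16 = -84*9 + 16 = -756 + 16 = -740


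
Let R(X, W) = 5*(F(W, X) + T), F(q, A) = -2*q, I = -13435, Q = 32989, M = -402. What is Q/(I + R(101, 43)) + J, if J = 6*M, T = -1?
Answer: -33487429/13870 ≈ -2414.4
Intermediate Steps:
J = -2412 (J = 6*(-402) = -2412)
R(X, W) = -5 - 10*W (R(X, W) = 5*(-2*W - 1) = 5*(-1 - 2*W) = -5 - 10*W)
Q/(I + R(101, 43)) + J = 32989/(-13435 + (-5 - 10*43)) - 2412 = 32989/(-13435 + (-5 - 430)) - 2412 = 32989/(-13435 - 435) - 2412 = 32989/(-13870) - 2412 = 32989*(-1/13870) - 2412 = -32989/13870 - 2412 = -33487429/13870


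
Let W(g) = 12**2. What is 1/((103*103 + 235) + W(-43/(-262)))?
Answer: 1/10988 ≈ 9.1008e-5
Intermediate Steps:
W(g) = 144
1/((103*103 + 235) + W(-43/(-262))) = 1/((103*103 + 235) + 144) = 1/((10609 + 235) + 144) = 1/(10844 + 144) = 1/10988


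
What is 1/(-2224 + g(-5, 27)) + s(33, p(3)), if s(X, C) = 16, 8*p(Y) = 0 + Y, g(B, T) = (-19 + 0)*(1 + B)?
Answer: 34367/2148 ≈ 16.000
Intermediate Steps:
g(B, T) = -19 - 19*B (g(B, T) = -19*(1 + B) = -19 - 19*B)
p(Y) = Y/8 (p(Y) = (0 + Y)/8 = Y/8)
1/(-2224 + g(-5, 27)) + s(33, p(3)) = 1/(-2224 + (-19 - 19*(-5))) + 16 = 1/(-2224 + (-19 + 95)) + 16 = 1/(-2224 + 76) + 16 = 1/(-2148) + 16 = -1/2148 + 16 = 34367/2148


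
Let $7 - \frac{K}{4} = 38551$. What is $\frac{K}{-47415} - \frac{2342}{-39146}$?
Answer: $\frac{1024403271}{309351265} \approx 3.3115$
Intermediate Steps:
$K = -154176$ ($K = 28 - 154204 = -154176$)
$\frac{K}{-47415} - \frac{2342}{-39146} = - \frac{154176}{-47415} - \frac{2342}{-39146} = \left(-154176\right) \left(- \frac{1}{47415}\right) - - \frac{1171}{19573} = \frac{51392}{15805} + \frac{1171}{19573} = \frac{1024403271}{309351265}$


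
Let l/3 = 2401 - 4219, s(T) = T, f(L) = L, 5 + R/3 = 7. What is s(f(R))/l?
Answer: -1/909 ≈ -0.0011001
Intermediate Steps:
R = 6 (R = -15 + 3*7 = -15 + 21 = 6)
l = -5454 (l = 3*(2401 - 4219) = 3*(-1818) = -5454)
s(f(R))/l = 6/(-5454) = 6*(-1/5454) = -1/909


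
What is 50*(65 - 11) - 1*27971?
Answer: -25271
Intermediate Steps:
50*(65 - 11) - 1*27971 = 50*54 - 27971 = 2700 - 27971 = -25271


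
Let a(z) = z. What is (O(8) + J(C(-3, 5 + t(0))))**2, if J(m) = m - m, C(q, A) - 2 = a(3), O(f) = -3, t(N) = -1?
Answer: 9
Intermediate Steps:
C(q, A) = 5 (C(q, A) = 2 + 3 = 5)
J(m) = 0
(O(8) + J(C(-3, 5 + t(0))))**2 = (-3 + 0)**2 = (-3)**2 = 9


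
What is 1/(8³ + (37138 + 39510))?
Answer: 1/77160 ≈ 1.2960e-5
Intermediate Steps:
1/(8³ + (37138 + 39510)) = 1/(512 + 76648) = 1/77160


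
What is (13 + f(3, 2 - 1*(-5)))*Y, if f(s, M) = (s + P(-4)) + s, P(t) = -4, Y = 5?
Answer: 75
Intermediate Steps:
f(s, M) = -4 + 2*s (f(s, M) = (s - 4) + s = (-4 + s) + s = -4 + 2*s)
(13 + f(3, 2 - 1*(-5)))*Y = (13 + (-4 + 2*3))*5 = (13 + (-4 + 6))*5 = (13 + 2)*5 = 15*5 = 75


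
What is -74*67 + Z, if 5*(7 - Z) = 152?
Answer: -24907/5 ≈ -4981.4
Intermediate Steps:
Z = -117/5 (Z = 7 - 1/5*152 = 7 - 152/5 = -117/5 ≈ -23.400)
-74*67 + Z = -74*67 - 117/5 = -4958 - 117/5 = -24907/5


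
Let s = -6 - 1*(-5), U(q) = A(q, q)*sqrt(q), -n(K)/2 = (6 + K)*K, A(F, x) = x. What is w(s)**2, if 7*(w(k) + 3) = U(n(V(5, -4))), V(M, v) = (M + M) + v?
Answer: -2985543/49 + 10368*I/7 ≈ -60929.0 + 1481.1*I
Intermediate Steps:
V(M, v) = v + 2*M (V(M, v) = 2*M + v = v + 2*M)
n(K) = -2*K*(6 + K) (n(K) = -2*(6 + K)*K = -2*K*(6 + K))
U(q) = q**(3/2) (U(q) = q*sqrt(q) = q**(3/2))
s = -1 (s = -6 + 5 = -1)
w(k) = -3 - 1728*I/7 (w(k) = -3 + (-2*(-4 + 2*5)*(6 + (-4 + 2*5)))**(3/2)/7 = -3 + (-2*(-4 + 10)*(6 + (-4 + 10)))**(3/2)/7 = -3 + (-2*6*(6 + 6))**(3/2)/7 = -3 + (-2*6*12)**(3/2)/7 = -3 + (-144)**(3/2)/7 = -3 + (-1728*I)/7 = -3 - 1728*I/7)
w(s)**2 = (-3 - 1728*I/7)**2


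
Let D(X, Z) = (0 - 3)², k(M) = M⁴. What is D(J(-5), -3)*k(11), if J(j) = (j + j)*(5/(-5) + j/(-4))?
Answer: 131769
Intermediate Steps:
J(j) = 2*j*(-1 - j/4) (J(j) = (2*j)*(5*(-⅕) + j*(-¼)) = (2*j)*(-1 - j/4) = 2*j*(-1 - j/4))
D(X, Z) = 9 (D(X, Z) = (-3)² = 9)
D(J(-5), -3)*k(11) = 9*11⁴ = 9*14641 = 131769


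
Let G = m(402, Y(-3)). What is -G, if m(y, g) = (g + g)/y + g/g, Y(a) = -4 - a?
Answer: -200/201 ≈ -0.99502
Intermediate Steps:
m(y, g) = 1 + 2*g/y (m(y, g) = (2*g)/y + 1 = 2*g/y + 1 = 1 + 2*g/y)
G = 200/201 (G = (402 + 2*(-4 - 1*(-3)))/402 = (402 + 2*(-4 + 3))/402 = (402 + 2*(-1))/402 = (402 - 2)/402 = (1/402)*400 = 200/201 ≈ 0.99502)
-G = -1*200/201 = -200/201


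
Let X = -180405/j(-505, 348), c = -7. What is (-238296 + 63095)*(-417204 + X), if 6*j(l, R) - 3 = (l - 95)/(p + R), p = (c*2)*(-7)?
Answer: 7695804490374/41 ≈ 1.8770e+11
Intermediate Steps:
p = 98 (p = -7*2*(-7) = -14*(-7) = 98)
j(l, R) = 1/2 + (-95 + l)/(6*(98 + R)) (j(l, R) = 1/2 + ((l - 95)/(98 + R))/6 = 1/2 + ((-95 + l)/(98 + R))/6 = 1/2 + (-95 + l)/(6*(98 + R)))
X = -26820210/41 (X = -180405*6*(98 + 348)/(199 - 505 + 3*348) = -180405*2676/(199 - 505 + 1044) = -180405/((1/6)*(1/446)*738) = -180405/123/446 = -180405*446/123 = -26820210/41 ≈ -6.5415e+5)
(-238296 + 63095)*(-417204 + X) = (-238296 + 63095)*(-417204 - 26820210/41) = -175201*(-43925574/41) = 7695804490374/41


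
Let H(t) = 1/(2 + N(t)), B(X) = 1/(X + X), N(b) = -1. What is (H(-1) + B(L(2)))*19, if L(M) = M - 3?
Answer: 19/2 ≈ 9.5000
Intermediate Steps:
L(M) = -3 + M
B(X) = 1/(2*X)
H(t) = 1 (H(t) = 1/(2 - 1) = 1/1 = 1)
(H(-1) + B(L(2)))*19 = (1 + 1/(2*(-3 + 2)))*19 = (1 + (1/2)/(-1))*19 = (1 + (1/2)*(-1))*19 = (1 - 1/2)*19 = (1/2)*19 = 19/2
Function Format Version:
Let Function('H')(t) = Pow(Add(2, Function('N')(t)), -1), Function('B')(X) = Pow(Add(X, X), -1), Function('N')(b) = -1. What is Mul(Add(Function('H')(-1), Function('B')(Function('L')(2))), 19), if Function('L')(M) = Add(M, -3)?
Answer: Rational(19, 2) ≈ 9.5000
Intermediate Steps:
Function('L')(M) = Add(-3, M)
Function('B')(X) = Mul(Rational(1, 2), Pow(X, -1)) (Function('B')(X) = Pow(Mul(2, X), -1) = Mul(Rational(1, 2), Pow(X, -1)))
Function('H')(t) = 1 (Function('H')(t) = Pow(Add(2, -1), -1) = Pow(1, -1) = 1)
Mul(Add(Function('H')(-1), Function('B')(Function('L')(2))), 19) = Mul(Add(1, Mul(Rational(1, 2), Pow(Add(-3, 2), -1))), 19) = Mul(Add(1, Mul(Rational(1, 2), Pow(-1, -1))), 19) = Mul(Add(1, Mul(Rational(1, 2), -1)), 19) = Mul(Add(1, Rational(-1, 2)), 19) = Mul(Rational(1, 2), 19) = Rational(19, 2)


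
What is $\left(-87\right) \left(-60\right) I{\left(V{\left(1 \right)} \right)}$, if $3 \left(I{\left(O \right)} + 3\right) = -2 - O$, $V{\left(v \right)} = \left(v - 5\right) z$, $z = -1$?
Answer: $-26100$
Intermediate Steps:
$V{\left(v \right)} = 5 - v$ ($V{\left(v \right)} = \left(v - 5\right) \left(-1\right) = \left(-5 + v\right) \left(-1\right) = 5 - v$)
$I{\left(O \right)} = - \frac{11}{3} - \frac{O}{3}$ ($I{\left(O \right)} = -3 + \frac{-2 - O}{3} = -3 - \left(\frac{2}{3} + \frac{O}{3}\right) = - \frac{11}{3} - \frac{O}{3}$)
$\left(-87\right) \left(-60\right) I{\left(V{\left(1 \right)} \right)} = \left(-87\right) \left(-60\right) \left(- \frac{11}{3} - \frac{5 - 1}{3}\right) = 5220 \left(- \frac{11}{3} - \frac{5 - 1}{3}\right) = 5220 \left(- \frac{11}{3} - \frac{4}{3}\right) = 5220 \left(-5\right) = -26100$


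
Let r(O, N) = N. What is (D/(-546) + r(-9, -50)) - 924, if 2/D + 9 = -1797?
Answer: -480219011/493038 ≈ -974.00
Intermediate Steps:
D = -1/903 (D = 2/(-9 - 1797) = 2/(-1806) = 2*(-1/1806) = -1/903 ≈ -0.0011074)
(D/(-546) + r(-9, -50)) - 924 = (-1/903/(-546) - 50) - 924 = (-1/903*(-1/546) - 50) - 924 = (1/493038 - 50) - 924 = -24651899/493038 - 924 = -480219011/493038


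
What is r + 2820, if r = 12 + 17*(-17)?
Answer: 2543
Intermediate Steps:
r = -277 (r = 12 - 289 = -277)
r + 2820 = -277 + 2820 = 2543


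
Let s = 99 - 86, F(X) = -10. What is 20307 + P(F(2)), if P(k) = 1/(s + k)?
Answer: 60922/3 ≈ 20307.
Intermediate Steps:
s = 13
P(k) = 1/(13 + k)
20307 + P(F(2)) = 20307 + 1/(13 - 10) = 20307 + 1/3 = 60922/3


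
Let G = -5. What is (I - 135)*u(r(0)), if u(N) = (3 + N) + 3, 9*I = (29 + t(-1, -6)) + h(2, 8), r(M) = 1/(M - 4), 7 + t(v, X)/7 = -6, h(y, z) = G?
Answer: -14743/18 ≈ -819.06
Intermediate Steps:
h(y, z) = -5
t(v, X) = -91 (t(v, X) = -49 + 7*(-6) = -49 - 42 = -91)
r(M) = 1/(-4 + M)
I = -67/9 (I = ((29 - 91) - 5)/9 = (-62 - 5)/9 = (⅑)*(-67) = -67/9 ≈ -7.4444)
u(N) = 6 + N
(I - 135)*u(r(0)) = (-67/9 - 135)*(6 + 1/(-4 + 0)) = -1282*(6 + 1/(-4))/9 = -1282*(6 - ¼)/9 = -1282/9*23/4 = -14743/18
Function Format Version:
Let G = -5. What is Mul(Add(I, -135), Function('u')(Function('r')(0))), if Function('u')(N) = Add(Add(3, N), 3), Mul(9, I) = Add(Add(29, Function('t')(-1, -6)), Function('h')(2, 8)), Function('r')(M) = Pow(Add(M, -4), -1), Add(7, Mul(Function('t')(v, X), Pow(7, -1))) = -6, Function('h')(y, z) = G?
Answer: Rational(-14743, 18) ≈ -819.06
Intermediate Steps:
Function('h')(y, z) = -5
Function('t')(v, X) = -91 (Function('t')(v, X) = Add(-49, Mul(7, -6)) = Add(-49, -42) = -91)
Function('r')(M) = Pow(Add(-4, M), -1)
I = Rational(-67, 9) (I = Mul(Rational(1, 9), Add(Add(29, -91), -5)) = Mul(Rational(1, 9), Add(-62, -5)) = Mul(Rational(1, 9), -67) = Rational(-67, 9) ≈ -7.4444)
Function('u')(N) = Add(6, N)
Mul(Add(I, -135), Function('u')(Function('r')(0))) = Mul(Add(Rational(-67, 9), -135), Add(6, Pow(Add(-4, 0), -1))) = Mul(Rational(-1282, 9), Add(6, Pow(-4, -1))) = Mul(Rational(-1282, 9), Add(6, Rational(-1, 4))) = Mul(Rational(-1282, 9), Rational(23, 4)) = Rational(-14743, 18)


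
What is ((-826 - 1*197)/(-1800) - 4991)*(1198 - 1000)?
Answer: -98810547/100 ≈ -9.8811e+5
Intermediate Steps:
((-826 - 1*197)/(-1800) - 4991)*(1198 - 1000) = ((-826 - 197)*(-1/1800) - 4991)*198 = (-1023*(-1/1800) - 4991)*198 = (341/600 - 4991)*198 = -2994259/600*198 = -98810547/100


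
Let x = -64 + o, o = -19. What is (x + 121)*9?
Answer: 342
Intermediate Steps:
x = -83 (x = -64 - 19 = -83)
(x + 121)*9 = (-83 + 121)*9 = 38*9 = 342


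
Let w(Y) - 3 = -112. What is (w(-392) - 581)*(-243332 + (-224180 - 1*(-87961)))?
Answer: 261890190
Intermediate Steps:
w(Y) = -109 (w(Y) = 3 - 112 = -109)
(w(-392) - 581)*(-243332 + (-224180 - 1*(-87961))) = (-109 - 581)*(-243332 + (-224180 - 1*(-87961))) = -690*(-243332 + (-224180 + 87961)) = -690*(-243332 - 136219) = -690*(-379551) = 261890190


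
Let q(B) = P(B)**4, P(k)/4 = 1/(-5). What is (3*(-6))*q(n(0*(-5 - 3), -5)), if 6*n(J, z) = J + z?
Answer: -4608/625 ≈ -7.3728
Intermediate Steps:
P(k) = -4/5 (P(k) = 4/(-5) = 4*(-1/5) = -4/5)
n(J, z) = J/6 + z/6 (n(J, z) = (J + z)/6 = J/6 + z/6)
q(B) = 256/625 (q(B) = (-4/5)**4 = 256/625)
(3*(-6))*q(n(0*(-5 - 3), -5)) = (3*(-6))*(256/625) = -18*256/625 = -4608/625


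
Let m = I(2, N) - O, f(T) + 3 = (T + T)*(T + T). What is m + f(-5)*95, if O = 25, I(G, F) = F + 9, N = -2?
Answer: 9197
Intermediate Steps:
I(G, F) = 9 + F
f(T) = -3 + 4*T² (f(T) = -3 + (T + T)*(T + T) = -3 + (2*T)*(2*T) = -3 + 4*T²)
m = -18 (m = (9 - 2) - 1*25 = 7 - 25 = -18)
m + f(-5)*95 = -18 + (-3 + 4*(-5)²)*95 = -18 + (-3 + 4*25)*95 = -18 + (-3 + 100)*95 = -18 + 97*95 = -18 + 9215 = 9197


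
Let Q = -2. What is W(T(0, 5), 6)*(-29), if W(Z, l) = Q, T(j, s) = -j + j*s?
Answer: 58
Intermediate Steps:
W(Z, l) = -2
W(T(0, 5), 6)*(-29) = -2*(-29) = 58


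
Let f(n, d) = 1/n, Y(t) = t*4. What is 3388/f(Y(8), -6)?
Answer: 108416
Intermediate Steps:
Y(t) = 4*t
3388/f(Y(8), -6) = 3388/(1/(4*8)) = 3388/(1/32) = 3388*32 = 108416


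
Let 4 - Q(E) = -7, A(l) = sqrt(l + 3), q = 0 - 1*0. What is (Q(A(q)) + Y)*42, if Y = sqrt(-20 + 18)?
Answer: 462 + 42*I*sqrt(2) ≈ 462.0 + 59.397*I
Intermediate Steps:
q = 0 (q = 0 + 0 = 0)
A(l) = sqrt(3 + l)
Q(E) = 11 (Q(E) = 4 - 1*(-7) = 4 + 7 = 11)
Y = I*sqrt(2) (Y = sqrt(-2) = I*sqrt(2) ≈ 1.4142*I)
(Q(A(q)) + Y)*42 = (11 + I*sqrt(2))*42 = 462 + 42*I*sqrt(2)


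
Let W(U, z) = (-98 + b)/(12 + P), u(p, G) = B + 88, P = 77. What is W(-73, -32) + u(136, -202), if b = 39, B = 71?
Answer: 14092/89 ≈ 158.34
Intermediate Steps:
u(p, G) = 159 (u(p, G) = 71 + 88 = 159)
W(U, z) = -59/89 (W(U, z) = (-98 + 39)/(12 + 77) = -59/89)
W(-73, -32) + u(136, -202) = -59/89 + 159 = 14092/89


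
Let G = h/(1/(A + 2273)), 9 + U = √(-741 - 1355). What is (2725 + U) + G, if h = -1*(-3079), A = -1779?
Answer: 1523742 + 4*I*√131 ≈ 1.5237e+6 + 45.782*I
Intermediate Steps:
U = -9 + 4*I*√131 (U = -9 + √(-741 - 1355) = -9 + √(-2096) = -9 + 4*I*√131 ≈ -9.0 + 45.782*I)
h = 3079
G = 1521026 (G = 3079/(1/(-1779 + 2273)) = 3079/(1/494) = 3079*494 = 1521026)
(2725 + U) + G = (2725 + (-9 + 4*I*√131)) + 1521026 = (2716 + 4*I*√131) + 1521026 = 1523742 + 4*I*√131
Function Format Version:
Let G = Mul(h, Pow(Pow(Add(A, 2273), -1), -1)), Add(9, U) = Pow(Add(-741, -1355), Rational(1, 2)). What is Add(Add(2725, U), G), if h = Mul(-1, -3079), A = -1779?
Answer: Add(1523742, Mul(4, I, Pow(131, Rational(1, 2)))) ≈ Add(1.5237e+6, Mul(45.782, I))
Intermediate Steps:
U = Add(-9, Mul(4, I, Pow(131, Rational(1, 2)))) (U = Add(-9, Pow(Add(-741, -1355), Rational(1, 2))) = Add(-9, Pow(-2096, Rational(1, 2))) = Add(-9, Mul(4, I, Pow(131, Rational(1, 2)))) ≈ Add(-9.0000, Mul(45.782, I)))
h = 3079
G = 1521026 (G = Mul(3079, Pow(Pow(Add(-1779, 2273), -1), -1)) = Mul(3079, Pow(Pow(494, -1), -1)) = Mul(3079, Pow(Rational(1, 494), -1)) = Mul(3079, 494) = 1521026)
Add(Add(2725, U), G) = Add(Add(2725, Add(-9, Mul(4, I, Pow(131, Rational(1, 2))))), 1521026) = Add(Add(2716, Mul(4, I, Pow(131, Rational(1, 2)))), 1521026) = Add(1523742, Mul(4, I, Pow(131, Rational(1, 2))))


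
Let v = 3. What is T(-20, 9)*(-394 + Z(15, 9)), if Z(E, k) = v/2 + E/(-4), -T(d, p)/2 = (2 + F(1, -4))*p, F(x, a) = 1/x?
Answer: 42795/2 ≈ 21398.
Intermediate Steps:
T(d, p) = -6*p (T(d, p) = -2*(2 + 1/1)*p = -2*(2 + 1)*p = -6*p)
Z(E, k) = 3/2 - E/4 (Z(E, k) = 3/2 + E/(-4) = 3*(½) + E*(-¼) = 3/2 - E/4)
T(-20, 9)*(-394 + Z(15, 9)) = (-6*9)*(-394 + (3/2 - ¼*15)) = -54*(-394 + (3/2 - 15/4)) = -54*(-394 - 9/4) = -54*(-1585/4) = 42795/2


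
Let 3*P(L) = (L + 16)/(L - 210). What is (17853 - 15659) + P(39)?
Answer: 1125467/513 ≈ 2193.9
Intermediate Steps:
P(L) = (16 + L)/(3*(-210 + L)) (P(L) = ((L + 16)/(L - 210))/3 = ((16 + L)/(-210 + L))/3 = (16 + L)/(3*(-210 + L)))
(17853 - 15659) + P(39) = (17853 - 15659) + (16 + 39)/(3*(-210 + 39)) = 2194 + (⅓)*55/(-171) = 2194 + (⅓)*(-1/171)*55 = 2194 - 55/513 = 1125467/513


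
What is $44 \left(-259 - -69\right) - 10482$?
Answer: $-18842$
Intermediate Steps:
$44 \left(-259 - -69\right) - 10482 = 44 \left(-259 + 69\right) - 10482 = 44 \left(-190\right) - 10482 = -8360 - 10482 = -18842$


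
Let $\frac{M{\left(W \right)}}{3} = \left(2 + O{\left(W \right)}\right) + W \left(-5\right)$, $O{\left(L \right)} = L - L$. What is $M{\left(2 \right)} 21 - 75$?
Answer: $-579$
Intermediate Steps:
$O{\left(L \right)} = 0$
$M{\left(W \right)} = 6 - 15 W$ ($M{\left(W \right)} = 3 \left(\left(2 + 0\right) + W \left(-5\right)\right) = 3 \left(2 - 5 W\right) = 6 - 15 W$)
$M{\left(2 \right)} 21 - 75 = \left(6 - 30\right) 21 - 75 = \left(-24\right) 21 - 75 = -504 - 75 = -579$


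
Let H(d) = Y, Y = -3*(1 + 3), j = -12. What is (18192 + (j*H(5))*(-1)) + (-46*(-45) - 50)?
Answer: 20068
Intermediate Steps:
Y = -12 (Y = -3*4 = -12)
H(d) = -12
(18192 + (j*H(5))*(-1)) + (-46*(-45) - 50) = (18192 - 12*(-12)*(-1)) + (-46*(-45) - 50) = (18192 + 144*(-1)) + (2070 - 50) = (18192 - 144) + 2020 = 18048 + 2020 = 20068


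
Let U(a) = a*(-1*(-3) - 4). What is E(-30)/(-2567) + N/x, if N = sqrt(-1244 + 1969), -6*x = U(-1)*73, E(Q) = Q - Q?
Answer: -30*sqrt(29)/73 ≈ -2.2131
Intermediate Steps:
E(Q) = 0
U(a) = -a (U(a) = a*(3 - 4) = a*(-1) = -a)
x = -73/6 (x = -(-1*(-1))*73/6 = -73/6 ≈ -12.167)
N = 5*sqrt(29) (N = sqrt(725) = 5*sqrt(29) ≈ 26.926)
E(-30)/(-2567) + N/x = 0/(-2567) + (5*sqrt(29))/(-73/6) = 0*(-1/2567) + (5*sqrt(29))*(-6/73) = 0 - 30*sqrt(29)/73 = -30*sqrt(29)/73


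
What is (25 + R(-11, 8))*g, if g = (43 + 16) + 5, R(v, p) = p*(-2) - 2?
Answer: 448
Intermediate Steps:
R(v, p) = -2 - 2*p (R(v, p) = -2*p - 2 = -2 - 2*p)
g = 64 (g = 59 + 5 = 64)
(25 + R(-11, 8))*g = (25 + (-2 - 2*8))*64 = (25 + (-2 - 16))*64 = (25 - 18)*64 = 7*64 = 448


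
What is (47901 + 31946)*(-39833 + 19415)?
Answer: -1630316046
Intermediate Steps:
(47901 + 31946)*(-39833 + 19415) = 79847*(-20418) = -1630316046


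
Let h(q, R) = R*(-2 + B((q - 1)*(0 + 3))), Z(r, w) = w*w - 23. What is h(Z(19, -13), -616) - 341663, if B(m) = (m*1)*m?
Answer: -116903031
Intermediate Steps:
B(m) = m**2 (B(m) = m*m = m**2)
Z(r, w) = -23 + w**2 (Z(r, w) = w**2 - 23 = -23 + w**2)
h(q, R) = R*(-2 + (-3 + 3*q)**2) (h(q, R) = R*(-2 + ((q - 1)*(0 + 3))**2) = R*(-2 + ((-1 + q)*3)**2) = R*(-2 + (-3 + 3*q)**2))
h(Z(19, -13), -616) - 341663 = -616*(-2 + 9*(-1 + (-23 + (-13)**2))**2) - 341663 = -616*(-2 + 9*(-1 + (-23 + 169))**2) - 341663 = -616*(-2 + 9*(-1 + 146)**2) - 341663 = -616*(-2 + 9*145**2) - 341663 = -616*(-2 + 9*21025) - 341663 = -616*(-2 + 189225) - 341663 = -616*189223 - 341663 = -116561368 - 341663 = -116903031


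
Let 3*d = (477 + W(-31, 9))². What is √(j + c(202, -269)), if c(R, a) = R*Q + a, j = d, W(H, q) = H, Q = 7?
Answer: √607053/3 ≈ 259.71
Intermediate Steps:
d = 198916/3 (d = (477 - 31)²/3 = (⅓)*446² = (⅓)*198916 = 198916/3 ≈ 66305.)
j = 198916/3 ≈ 66305.
c(R, a) = a + 7*R (c(R, a) = R*7 + a = 7*R + a = a + 7*R)
√(j + c(202, -269)) = √(198916/3 + (-269 + 7*202)) = √(198916/3 + (-269 + 1414)) = √(198916/3 + 1145) = √(202351/3) = √607053/3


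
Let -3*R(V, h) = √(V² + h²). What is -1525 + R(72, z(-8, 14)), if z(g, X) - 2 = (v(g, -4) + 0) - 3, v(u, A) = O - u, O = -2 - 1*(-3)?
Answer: -1525 - 8*√82/3 ≈ -1549.1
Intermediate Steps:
O = 1 (O = -2 + 3 = 1)
v(u, A) = 1 - u
z(g, X) = -g (z(g, X) = 2 + (((1 - g) + 0) - 3) = 2 + ((1 - g) - 3) = 2 + (-2 - g) = -g)
R(V, h) = -√(V² + h²)/3
-1525 + R(72, z(-8, 14)) = -1525 - √(72² + (-1*(-8))²)/3 = -1525 - √(5184 + 8²)/3 = -1525 - √(5184 + 64)/3 = -1525 - 8*√82/3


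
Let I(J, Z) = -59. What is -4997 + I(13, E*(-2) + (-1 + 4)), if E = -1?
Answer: -5056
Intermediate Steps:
-4997 + I(13, E*(-2) + (-1 + 4)) = -4997 - 59 = -5056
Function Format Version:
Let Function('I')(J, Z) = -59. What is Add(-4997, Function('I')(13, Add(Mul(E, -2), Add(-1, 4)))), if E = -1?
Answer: -5056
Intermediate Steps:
Add(-4997, Function('I')(13, Add(Mul(E, -2), Add(-1, 4)))) = Add(-4997, -59) = -5056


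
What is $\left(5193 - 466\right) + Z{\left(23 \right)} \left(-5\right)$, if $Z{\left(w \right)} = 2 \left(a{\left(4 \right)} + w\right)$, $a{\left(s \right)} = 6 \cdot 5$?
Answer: $4197$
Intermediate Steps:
$a{\left(s \right)} = 30$
$Z{\left(w \right)} = 60 + 2 w$ ($Z{\left(w \right)} = 2 \left(30 + w\right) = 60 + 2 w$)
$\left(5193 - 466\right) + Z{\left(23 \right)} \left(-5\right) = \left(5193 - 466\right) + \left(60 + 2 \cdot 23\right) \left(-5\right) = 4727 + \left(60 + 46\right) \left(-5\right) = 4727 + 106 \left(-5\right) = 4727 - 530 = 4197$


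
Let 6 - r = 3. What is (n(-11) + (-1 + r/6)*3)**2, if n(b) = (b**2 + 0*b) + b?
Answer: 47089/4 ≈ 11772.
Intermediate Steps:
r = 3 (r = 6 - 1*3 = 6 - 3 = 3)
n(b) = b + b**2 (n(b) = (b**2 + 0) + b = b**2 + b = b + b**2)
(n(-11) + (-1 + r/6)*3)**2 = (-11*(1 - 11) + (-1 + 3/6)*3)**2 = (-11*(-10) + (-1 + 3*(1/6))*3)**2 = (110 + (-1 + 1/2)*3)**2 = (110 - 1/2*3)**2 = (110 - 3/2)**2 = (217/2)**2 = 47089/4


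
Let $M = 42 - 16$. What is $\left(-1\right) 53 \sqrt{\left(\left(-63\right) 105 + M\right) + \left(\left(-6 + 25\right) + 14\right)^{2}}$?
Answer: $- 530 i \sqrt{55} \approx - 3930.6 i$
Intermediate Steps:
$M = 26$
$\left(-1\right) 53 \sqrt{\left(\left(-63\right) 105 + M\right) + \left(\left(-6 + 25\right) + 14\right)^{2}} = \left(-1\right) 53 \sqrt{\left(\left(-63\right) 105 + 26\right) + \left(\left(-6 + 25\right) + 14\right)^{2}} = - 53 \sqrt{\left(-6615 + 26\right) + \left(19 + 14\right)^{2}} = - 53 \sqrt{-6589 + 33^{2}} = - 53 \sqrt{-6589 + 1089} = - 53 \sqrt{-5500} = - 53 \cdot 10 i \sqrt{55} = - 530 i \sqrt{55}$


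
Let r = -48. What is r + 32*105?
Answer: 3312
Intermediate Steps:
r + 32*105 = -48 + 32*105 = -48 + 3360 = 3312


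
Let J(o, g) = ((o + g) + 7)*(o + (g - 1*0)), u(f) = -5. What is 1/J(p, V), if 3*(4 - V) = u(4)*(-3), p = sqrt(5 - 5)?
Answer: -1/6 ≈ -0.16667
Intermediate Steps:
p = 0 (p = sqrt(0) = 0)
V = -1 (V = 4 - (-5)*(-3)/3 = 4 - 1/3*15 = 4 - 5 = -1)
J(o, g) = (g + o)*(7 + g + o) (J(o, g) = ((g + o) + 7)*(o + (g + 0)) = (7 + g + o)*(o + g) = (7 + g + o)*(g + o) = (g + o)*(7 + g + o))
1/J(p, V) = 1/((-1)**2 + 0**2 + 7*(-1) + 7*0 + 2*(-1)*0) = 1/(1 + 0 - 7 + 0 + 0) = 1/(-6) = -1/6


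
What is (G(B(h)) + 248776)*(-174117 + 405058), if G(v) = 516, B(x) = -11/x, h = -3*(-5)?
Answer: 57571743772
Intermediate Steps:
h = 15
(G(B(h)) + 248776)*(-174117 + 405058) = (516 + 248776)*(-174117 + 405058) = 249292*230941 = 57571743772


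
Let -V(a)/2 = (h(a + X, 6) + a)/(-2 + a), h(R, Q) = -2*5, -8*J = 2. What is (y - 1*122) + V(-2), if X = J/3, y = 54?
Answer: -74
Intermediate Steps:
J = -1/4 (J = -1/8*2 = -1/4 ≈ -0.25000)
X = -1/12 (X = -1/4/3 = -1/4*1/3 = -1/12 ≈ -0.083333)
h(R, Q) = -10
V(a) = -2*(-10 + a)/(-2 + a)
(y - 1*122) + V(-2) = (54 - 1*122) + 2*(10 - 1*(-2))/(-2 - 2) = (54 - 122) + 2*(10 + 2)/(-4) = -68 + 2*(-1/4)*12 = -68 - 6 = -74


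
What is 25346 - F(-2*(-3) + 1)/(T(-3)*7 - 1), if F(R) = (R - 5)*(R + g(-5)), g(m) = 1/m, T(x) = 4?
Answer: 3421642/135 ≈ 25346.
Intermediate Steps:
g(m) = 1/m
F(R) = (-5 + R)*(-⅕ + R) (F(R) = (R - 5)*(R + 1/(-5)) = (-5 + R)*(R - ⅕) = (-5 + R)*(-⅕ + R))
25346 - F(-2*(-3) + 1)/(T(-3)*7 - 1) = 25346 - (1 + (-2*(-3) + 1)² - 26*(-2*(-3) + 1)/5)/(4*7 - 1) = 25346 - (1 + (6 + 1)² - 26*(6 + 1)/5)/(28 - 1) = 25346 - (1 + 7² - 26/5*7)/27 = 25346 - (1 + 49 - 182/5)/27 = 25346 - 68/(27*5) = 25346 - 1*68/135 = 25346 - 68/135 = 3421642/135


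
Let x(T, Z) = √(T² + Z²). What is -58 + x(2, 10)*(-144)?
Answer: -58 - 288*√26 ≈ -1526.5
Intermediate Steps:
-58 + x(2, 10)*(-144) = -58 + √(2² + 10²)*(-144) = -58 + √(4 + 100)*(-144) = -58 + √104*(-144) = -58 + (2*√26)*(-144) = -58 - 288*√26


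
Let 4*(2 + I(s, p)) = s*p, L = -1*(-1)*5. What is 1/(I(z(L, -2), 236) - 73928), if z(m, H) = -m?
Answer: -1/74225 ≈ -1.3473e-5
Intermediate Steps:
L = 5 (L = 1*5 = 5)
I(s, p) = -2 + p*s/4 (I(s, p) = -2 + (s*p)/4 = -2 + (p*s)/4 = -2 + p*s/4)
1/(I(z(L, -2), 236) - 73928) = 1/((-2 + (¼)*236*(-1*5)) - 73928) = 1/((-2 + (¼)*236*(-5)) - 73928) = 1/((-2 - 295) - 73928) = 1/(-297 - 73928) = 1/(-74225) = -1/74225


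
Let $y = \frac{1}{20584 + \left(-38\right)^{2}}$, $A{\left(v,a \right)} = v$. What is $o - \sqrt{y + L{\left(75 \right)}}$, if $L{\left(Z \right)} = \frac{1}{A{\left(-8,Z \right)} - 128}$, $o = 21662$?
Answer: $21662 - \frac{i \sqrt{1024753574}}{374476} \approx 21662.0 - 0.085484 i$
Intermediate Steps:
$L{\left(Z \right)} = - \frac{1}{136}$ ($L{\left(Z \right)} = \frac{1}{-8 - 128} = \frac{1}{-136} = - \frac{1}{136}$)
$y = \frac{1}{22028}$ ($y = \frac{1}{20584 + 1444} = \frac{1}{22028} \approx 4.5397 \cdot 10^{-5}$)
$o - \sqrt{y + L{\left(75 \right)}} = 21662 - \sqrt{\frac{1}{22028} - \frac{1}{136}} = 21662 - \sqrt{- \frac{5473}{748952}} = 21662 - \frac{i \sqrt{1024753574}}{374476}$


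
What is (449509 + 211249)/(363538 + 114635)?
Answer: 660758/478173 ≈ 1.3818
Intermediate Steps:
(449509 + 211249)/(363538 + 114635) = 660758/478173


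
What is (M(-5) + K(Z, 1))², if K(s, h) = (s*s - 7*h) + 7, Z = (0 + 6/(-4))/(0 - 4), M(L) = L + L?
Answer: 398161/4096 ≈ 97.207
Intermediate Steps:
M(L) = 2*L
Z = 3/8 (Z = (0 + 6*(-¼))/(-4) = (0 - 3/2)*(-¼) = -3/2*(-¼) = 3/8 ≈ 0.37500)
K(s, h) = 7 + s² - 7*h (K(s, h) = (s² - 7*h) + 7 = 7 + s² - 7*h)
(M(-5) + K(Z, 1))² = (2*(-5) + (7 + (3/8)² - 7*1))² = (-10 + (7 + 9/64 - 7))² = (-10 + 9/64)² = (-631/64)² = 398161/4096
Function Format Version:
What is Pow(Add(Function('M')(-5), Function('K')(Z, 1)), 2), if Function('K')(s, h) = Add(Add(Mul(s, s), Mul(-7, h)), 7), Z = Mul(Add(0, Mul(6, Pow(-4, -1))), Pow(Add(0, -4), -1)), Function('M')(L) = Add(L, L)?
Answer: Rational(398161, 4096) ≈ 97.207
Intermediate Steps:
Function('M')(L) = Mul(2, L)
Z = Rational(3, 8) (Z = Mul(Add(0, Mul(6, Rational(-1, 4))), Pow(-4, -1)) = Mul(Add(0, Rational(-3, 2)), Rational(-1, 4)) = Mul(Rational(-3, 2), Rational(-1, 4)) = Rational(3, 8) ≈ 0.37500)
Function('K')(s, h) = Add(7, Pow(s, 2), Mul(-7, h)) (Function('K')(s, h) = Add(Add(Pow(s, 2), Mul(-7, h)), 7) = Add(7, Pow(s, 2), Mul(-7, h)))
Pow(Add(Function('M')(-5), Function('K')(Z, 1)), 2) = Pow(Add(Mul(2, -5), Add(7, Pow(Rational(3, 8), 2), Mul(-7, 1))), 2) = Pow(Add(-10, Add(7, Rational(9, 64), -7)), 2) = Pow(Add(-10, Rational(9, 64)), 2) = Pow(Rational(-631, 64), 2) = Rational(398161, 4096)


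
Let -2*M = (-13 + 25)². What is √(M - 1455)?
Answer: I*√1527 ≈ 39.077*I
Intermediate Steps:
M = -72 (M = -(-13 + 25)²/2 = -½*12² = -½*144 = -72)
√(M - 1455) = √(-72 - 1455) = √(-1527) = I*√1527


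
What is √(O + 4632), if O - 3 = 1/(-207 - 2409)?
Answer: √7929853986/1308 ≈ 68.081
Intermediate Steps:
O = 7847/2616 (O = 3 + 1/(-207 - 2409) = 3 + 1/(-2616) = 3 - 1/2616 = 7847/2616 ≈ 2.9996)
√(O + 4632) = √(7847/2616 + 4632) = √(12125159/2616) = √7929853986/1308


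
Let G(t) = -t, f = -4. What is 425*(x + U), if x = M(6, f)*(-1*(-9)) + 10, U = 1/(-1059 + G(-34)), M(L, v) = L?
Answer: 1115183/41 ≈ 27200.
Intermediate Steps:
U = -1/1025 (U = 1/(-1059 - 1*(-34)) = 1/(-1059 + 34) = 1/(-1025) = -1/1025 ≈ -0.00097561)
x = 64 (x = 6*(-1*(-9)) + 10 = 6*9 + 10 = 54 + 10 = 64)
425*(x + U) = 425*(64 - 1/1025) = 425*(65599/1025) = 1115183/41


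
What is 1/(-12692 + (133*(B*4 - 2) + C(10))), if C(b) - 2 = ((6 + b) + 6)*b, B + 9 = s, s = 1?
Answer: -1/16992 ≈ -5.8851e-5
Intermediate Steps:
B = -8 (B = -9 + 1 = -8)
C(b) = 2 + b*(12 + b) (C(b) = 2 + ((6 + b) + 6)*b = 2 + (12 + b)*b = 2 + b*(12 + b))
1/(-12692 + (133*(B*4 - 2) + C(10))) = 1/(-12692 + (133*(-8*4 - 2) + (2 + 10² + 12*10))) = 1/(-12692 + (133*(-32 - 2) + (2 + 100 + 120))) = 1/(-12692 + (133*(-34) + 222)) = 1/(-12692 + (-4522 + 222)) = 1/(-12692 - 4300) = 1/(-16992) = -1/16992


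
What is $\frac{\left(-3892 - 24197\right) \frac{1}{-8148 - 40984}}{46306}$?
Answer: $\frac{28089}{2275106392} \approx 1.2346 \cdot 10^{-5}$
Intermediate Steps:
$\frac{\left(-3892 - 24197\right) \frac{1}{-8148 - 40984}}{46306} = - \frac{28089}{-49132} \cdot \frac{1}{46306} = \left(-28089\right) \left(- \frac{1}{49132}\right) \frac{1}{46306} = \frac{28089}{49132} \cdot \frac{1}{46306} = \frac{28089}{2275106392}$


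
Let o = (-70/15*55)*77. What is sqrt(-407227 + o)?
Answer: I*sqrt(3842913)/3 ≈ 653.45*I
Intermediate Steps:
o = -59290/3 (o = (-70*1/15*55)*77 = -14/3*55*77 = -770/3*77 = -59290/3 ≈ -19763.)
sqrt(-407227 + o) = sqrt(-407227 - 59290/3) = sqrt(-1280971/3) = I*sqrt(3842913)/3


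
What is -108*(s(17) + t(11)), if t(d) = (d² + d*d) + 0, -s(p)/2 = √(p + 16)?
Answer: -26136 + 216*√33 ≈ -24895.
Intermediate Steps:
s(p) = -2*√(16 + p) (s(p) = -2*√(p + 16) = -2*√(16 + p))
t(d) = 2*d² (t(d) = (d² + d²) + 0 = 2*d² + 0 = 2*d²)
-108*(s(17) + t(11)) = -108*(-2*√(16 + 17) + 2*11²) = -108*(-2*√33 + 2*121) = -108*(-2*√33 + 242) = -108*(242 - 2*√33) = -26136 + 216*√33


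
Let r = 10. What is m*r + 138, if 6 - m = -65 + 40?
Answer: 448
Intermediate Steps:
m = 31 (m = 6 - (-65 + 40) = 6 - 1*(-25) = 6 + 25 = 31)
m*r + 138 = 31*10 + 138 = 310 + 138 = 448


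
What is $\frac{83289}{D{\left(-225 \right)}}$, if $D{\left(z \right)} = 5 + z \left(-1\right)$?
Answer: $\frac{83289}{230} \approx 362.13$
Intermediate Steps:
$D{\left(z \right)} = 5 - z$
$\frac{83289}{D{\left(-225 \right)}} = \frac{83289}{5 - -225} = \frac{83289}{5 + 225} = \frac{83289}{230}$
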